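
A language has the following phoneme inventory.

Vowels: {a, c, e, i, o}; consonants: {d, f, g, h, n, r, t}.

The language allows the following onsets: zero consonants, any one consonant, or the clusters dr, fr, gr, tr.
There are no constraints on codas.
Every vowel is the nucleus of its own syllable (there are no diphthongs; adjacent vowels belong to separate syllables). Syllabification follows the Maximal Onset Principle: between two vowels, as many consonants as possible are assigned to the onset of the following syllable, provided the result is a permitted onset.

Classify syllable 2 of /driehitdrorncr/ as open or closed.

The vowels are i, e, i, o, c — 5 nuclei, so 5 syllables.
/i…e/ gap (V1→V2): no consonants, so the boundary falls immediately after /i/.
/e…i/ gap (V2→V3): /h/ is a single consonant, so it becomes the next onset.
/i…o/ gap (V3→V4): cluster /tdr/ — the longest permitted-onset suffix is /dr/; onset = /dr/, preceding coda = /t/.
/o…c/ gap (V4→V5): /rn/ — longest licit onset from the right is /n/, leaving /r/ as coda.
Putting it together: dri.e.hit.dror.ncr.
Syllable 2 is /e/; it ends in its nucleus with no coda, so it is open.

open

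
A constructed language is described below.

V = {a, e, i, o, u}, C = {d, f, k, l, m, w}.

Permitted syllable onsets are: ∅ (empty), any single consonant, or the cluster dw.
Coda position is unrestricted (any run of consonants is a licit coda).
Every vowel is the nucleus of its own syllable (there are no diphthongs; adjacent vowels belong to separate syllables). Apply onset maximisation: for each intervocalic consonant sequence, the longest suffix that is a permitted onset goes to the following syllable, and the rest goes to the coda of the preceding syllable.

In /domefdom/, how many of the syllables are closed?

2

Nuclei (vowels): o, e, o → 3 syllables.
σ1/σ2 boundary: just /m/ — single C goes to the following onset.
σ2/σ3 boundary: /fd/ — longest licit onset from the right is /d/, leaving /f/ as coda.
Result: do.mef.dom.
Classifying each syllable: /do/ (open), /mef/ (closed), /dom/ (closed).
Closed syllables: 2.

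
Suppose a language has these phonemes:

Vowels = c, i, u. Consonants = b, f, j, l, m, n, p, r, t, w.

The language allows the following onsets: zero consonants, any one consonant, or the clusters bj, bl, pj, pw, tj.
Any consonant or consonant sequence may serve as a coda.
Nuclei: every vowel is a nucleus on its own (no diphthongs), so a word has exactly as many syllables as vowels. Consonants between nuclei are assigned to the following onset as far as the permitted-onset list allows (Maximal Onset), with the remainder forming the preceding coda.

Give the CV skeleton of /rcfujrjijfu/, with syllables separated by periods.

CV.CVCC.CVC.CV

Vowels present: c, u, i, u; each is a nucleus, giving 4 syllables.
/c…u/ gap (V1→V2): just /f/ — single C goes to the following onset.
/u…i/ gap (V2→V3): /jrj/ splits as /jr/ + /j/ (/j/ is the longest suffix that is a licit onset).
/i…u/ gap (V3→V4): /jf/; trying suffixes from longest down, /f/ is the first permitted one, so coda /j/ | onset /f/.
Syllabification: rc.fujr.jij.fu.
Mapping each syllable to C/V: /rc/ → CV, /fujr/ → CVCC, /jij/ → CVC, /fu/ → CV.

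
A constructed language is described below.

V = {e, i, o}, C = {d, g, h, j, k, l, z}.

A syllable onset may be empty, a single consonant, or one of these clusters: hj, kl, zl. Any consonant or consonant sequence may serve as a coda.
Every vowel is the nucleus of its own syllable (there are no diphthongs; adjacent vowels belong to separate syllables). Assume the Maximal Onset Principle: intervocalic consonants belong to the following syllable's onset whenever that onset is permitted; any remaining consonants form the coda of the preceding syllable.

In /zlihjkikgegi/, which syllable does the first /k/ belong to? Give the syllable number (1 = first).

2

Nuclei (vowels): i, i, e, i → 4 syllables.
σ1/σ2 boundary: cluster /hjk/ — the longest permitted-onset suffix is /k/; onset = /k/, preceding coda = /hj/.
σ2/σ3 boundary: /kg/ — longest licit onset from the right is /g/, leaving /k/ as coda.
σ3/σ4 boundary: /g/ is a single consonant, so it becomes the next onset.
Syllabification: zlihj.kik.ge.gi.
The first /k/ is in the onset of syllable 2 (/kik/).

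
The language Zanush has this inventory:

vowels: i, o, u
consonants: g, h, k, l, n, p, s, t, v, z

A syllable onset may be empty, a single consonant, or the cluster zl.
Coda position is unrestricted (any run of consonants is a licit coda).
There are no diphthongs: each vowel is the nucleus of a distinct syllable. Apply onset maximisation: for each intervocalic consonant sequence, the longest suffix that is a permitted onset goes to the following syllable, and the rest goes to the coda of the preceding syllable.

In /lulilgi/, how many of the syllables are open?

Vowels present: u, i, i; each is a nucleus, giving 3 syllables.
σ1/σ2 boundary: just /l/ — single C goes to the following onset.
σ2/σ3 boundary: cluster /lg/ — the longest permitted-onset suffix is /g/; onset = /g/, preceding coda = /l/.
Syllabification: lu.lil.gi.
Classifying each syllable: /lu/ (open), /lil/ (closed), /gi/ (open).
Open syllables: 2.

2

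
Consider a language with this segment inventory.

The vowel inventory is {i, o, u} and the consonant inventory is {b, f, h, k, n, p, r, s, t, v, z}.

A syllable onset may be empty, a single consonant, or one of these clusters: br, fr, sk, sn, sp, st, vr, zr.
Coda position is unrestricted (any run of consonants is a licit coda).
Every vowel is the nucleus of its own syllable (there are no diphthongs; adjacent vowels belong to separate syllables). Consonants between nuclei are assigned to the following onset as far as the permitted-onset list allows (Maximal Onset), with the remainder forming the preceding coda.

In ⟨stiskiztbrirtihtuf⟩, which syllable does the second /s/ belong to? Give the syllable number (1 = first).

2

Nuclei (vowels): i, i, i, i, u → 5 syllables.
/i…i/ gap (V1→V2): /sk/ — entire cluster is a permitted onset → onset /sk/, coda ∅.
/i…i/ gap (V2→V3): /ztbr/ splits as /zt/ + /br/ (/br/ is the longest suffix that is a licit onset).
/i…i/ gap (V3→V4): /rt/; trying suffixes from longest down, /t/ is the first permitted one, so coda /r/ | onset /t/.
/i…u/ gap (V4→V5): cluster /ht/ — the longest permitted-onset suffix is /t/; onset = /t/, preceding coda = /h/.
Result: sti.skizt.brir.tih.tuf.
The second /s/ is in the onset of syllable 2 (/skizt/).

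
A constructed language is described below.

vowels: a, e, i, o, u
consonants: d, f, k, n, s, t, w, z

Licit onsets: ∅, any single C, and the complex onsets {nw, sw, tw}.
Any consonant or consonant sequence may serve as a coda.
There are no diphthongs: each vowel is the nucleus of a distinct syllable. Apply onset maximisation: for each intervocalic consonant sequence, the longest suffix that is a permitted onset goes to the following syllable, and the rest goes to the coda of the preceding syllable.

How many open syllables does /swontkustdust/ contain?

0

Nuclei (vowels): o, u, u → 3 syllables.
/o…u/ gap (V1→V2): /ntk/; trying suffixes from longest down, /k/ is the first permitted one, so coda /nt/ | onset /k/.
/u…u/ gap (V2→V3): /std/ — longest licit onset from the right is /d/, leaving /st/ as coda.
Putting it together: swont.kust.dust.
Classifying each syllable: /swont/ (closed), /kust/ (closed), /dust/ (closed).
Open syllables: 0.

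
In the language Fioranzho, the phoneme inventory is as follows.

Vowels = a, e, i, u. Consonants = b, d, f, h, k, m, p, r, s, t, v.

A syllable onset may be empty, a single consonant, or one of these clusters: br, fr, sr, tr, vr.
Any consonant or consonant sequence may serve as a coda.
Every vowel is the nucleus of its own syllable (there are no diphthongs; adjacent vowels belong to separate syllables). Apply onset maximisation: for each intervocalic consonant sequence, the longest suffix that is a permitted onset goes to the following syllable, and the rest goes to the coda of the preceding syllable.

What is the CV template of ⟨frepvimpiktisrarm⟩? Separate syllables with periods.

CCVC.CVC.CVC.CV.CCVCC

Vowels present: e, i, i, i, a; each is a nucleus, giving 5 syllables.
/e…i/ gap (V1→V2): /pv/ splits as /p/ + /v/ (/v/ is the longest suffix that is a licit onset).
/i…i/ gap (V2→V3): /mp/ splits as /m/ + /p/ (/p/ is the longest suffix that is a licit onset).
/i…i/ gap (V3→V4): cluster /kt/ — the longest permitted-onset suffix is /t/; onset = /t/, preceding coda = /k/.
/i…a/ gap (V4→V5): /sr/ is a licit onset in full, so it all attaches to the next syllable.
So the parse is frep.vim.pik.ti.srarm.
Mapping each syllable to C/V: /frep/ → CCVC, /vim/ → CVC, /pik/ → CVC, /ti/ → CV, /srarm/ → CCVCC.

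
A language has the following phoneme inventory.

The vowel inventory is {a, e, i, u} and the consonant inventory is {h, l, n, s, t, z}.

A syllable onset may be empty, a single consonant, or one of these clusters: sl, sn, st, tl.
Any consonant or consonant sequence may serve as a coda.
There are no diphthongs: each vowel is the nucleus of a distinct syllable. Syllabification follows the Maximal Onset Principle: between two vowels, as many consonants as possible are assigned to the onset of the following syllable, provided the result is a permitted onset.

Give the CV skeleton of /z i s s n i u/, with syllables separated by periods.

CVC.CCV.V

Vowels present: i, i, u; each is a nucleus, giving 3 syllables.
V1 /i/ – V2 /i/: /ssn/ splits as /s/ + /sn/ (/sn/ is the longest suffix that is a licit onset).
V2 /i/ – V3 /u/: nothing intervenes; syllable break is V.V.
Putting it together: zis.sni.u.
Mapping each syllable to C/V: /zis/ → CVC, /sni/ → CCV, /u/ → V.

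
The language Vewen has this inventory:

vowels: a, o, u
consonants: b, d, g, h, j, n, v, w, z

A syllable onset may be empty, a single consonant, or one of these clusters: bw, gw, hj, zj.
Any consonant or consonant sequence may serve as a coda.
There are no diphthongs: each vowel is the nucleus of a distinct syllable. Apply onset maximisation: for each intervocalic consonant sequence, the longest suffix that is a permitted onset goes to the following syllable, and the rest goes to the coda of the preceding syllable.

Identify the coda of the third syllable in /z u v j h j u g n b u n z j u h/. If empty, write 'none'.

n

Vowels present: u, u, u, u; each is a nucleus, giving 4 syllables.
σ1/σ2 boundary: /vjhj/; trying suffixes from longest down, /hj/ is the first permitted one, so coda /vj/ | onset /hj/.
σ2/σ3 boundary: cluster /gnb/ — the longest permitted-onset suffix is /b/; onset = /b/, preceding coda = /gn/.
σ3/σ4 boundary: /nzj/; trying suffixes from longest down, /zj/ is the first permitted one, so coda /n/ | onset /zj/.
So the parse is zuvj.hjugn.bun.zjuh.
Syllable 3 is /bun/: onset /b/, nucleus /u/, coda /n/.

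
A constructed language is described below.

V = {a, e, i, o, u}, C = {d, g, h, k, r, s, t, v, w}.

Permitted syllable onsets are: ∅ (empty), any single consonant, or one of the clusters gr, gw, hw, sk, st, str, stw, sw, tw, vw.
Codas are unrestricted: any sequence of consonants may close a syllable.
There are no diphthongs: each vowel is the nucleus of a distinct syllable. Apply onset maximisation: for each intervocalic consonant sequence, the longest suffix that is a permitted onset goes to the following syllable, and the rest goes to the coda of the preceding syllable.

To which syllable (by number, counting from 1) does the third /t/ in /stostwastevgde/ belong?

The vowels are o, a, e, e — 4 nuclei, so 4 syllables.
σ1/σ2 boundary: /stw/ — entire cluster is a permitted onset → onset /stw/, coda ∅.
σ2/σ3 boundary: /st/ is a licit onset in full, so it all attaches to the next syllable.
σ3/σ4 boundary: cluster /vgd/ — the longest permitted-onset suffix is /d/; onset = /d/, preceding coda = /vg/.
Result: sto.stwa.stevg.de.
The third /t/ is in the onset of syllable 3 (/stevg/).

3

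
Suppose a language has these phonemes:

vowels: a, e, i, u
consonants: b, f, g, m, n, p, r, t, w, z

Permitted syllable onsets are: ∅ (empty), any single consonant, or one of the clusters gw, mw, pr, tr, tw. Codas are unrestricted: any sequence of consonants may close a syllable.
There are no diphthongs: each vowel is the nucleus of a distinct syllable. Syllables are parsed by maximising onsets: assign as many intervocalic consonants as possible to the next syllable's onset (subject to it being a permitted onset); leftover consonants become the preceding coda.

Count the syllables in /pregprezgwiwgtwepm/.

Nuclei (vowels): e, e, i, e → 4 syllables.

4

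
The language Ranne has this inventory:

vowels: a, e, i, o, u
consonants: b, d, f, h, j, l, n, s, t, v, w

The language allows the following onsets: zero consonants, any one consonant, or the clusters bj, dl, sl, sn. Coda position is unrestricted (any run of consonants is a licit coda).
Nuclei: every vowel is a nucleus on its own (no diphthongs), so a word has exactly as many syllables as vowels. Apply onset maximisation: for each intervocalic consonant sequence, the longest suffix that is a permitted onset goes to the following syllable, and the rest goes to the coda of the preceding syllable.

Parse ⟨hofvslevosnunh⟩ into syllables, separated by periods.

hofv.sle.vo.snunh

Nuclei (vowels): o, e, o, u → 4 syllables.
Between /o/ (V1) and /e/ (V2): /fvsl/; trying suffixes from longest down, /sl/ is the first permitted one, so coda /fv/ | onset /sl/.
Between /e/ (V2) and /o/ (V3): just /v/ — single C goes to the following onset.
Between /o/ (V3) and /u/ (V4): /sn/ — entire cluster is a permitted onset → onset /sn/, coda ∅.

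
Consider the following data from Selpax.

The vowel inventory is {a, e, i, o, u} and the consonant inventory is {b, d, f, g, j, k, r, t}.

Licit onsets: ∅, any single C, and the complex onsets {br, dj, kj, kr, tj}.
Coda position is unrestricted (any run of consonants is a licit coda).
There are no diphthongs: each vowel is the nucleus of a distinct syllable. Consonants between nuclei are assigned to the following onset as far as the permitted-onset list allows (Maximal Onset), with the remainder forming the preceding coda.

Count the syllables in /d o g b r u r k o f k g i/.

The vowels are o, u, o, i — 4 nuclei, so 4 syllables.

4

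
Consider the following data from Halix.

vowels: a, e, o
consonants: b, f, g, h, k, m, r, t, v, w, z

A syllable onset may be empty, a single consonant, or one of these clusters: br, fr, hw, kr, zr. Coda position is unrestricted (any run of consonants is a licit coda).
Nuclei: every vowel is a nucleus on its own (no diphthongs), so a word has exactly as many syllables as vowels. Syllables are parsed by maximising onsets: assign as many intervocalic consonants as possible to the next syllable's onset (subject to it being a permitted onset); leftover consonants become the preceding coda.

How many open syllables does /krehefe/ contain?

Nuclei (vowels): e, e, e → 3 syllables.
V1 /e/ – V2 /e/: /h/ → onset of the next syllable (single consonants are always licit onsets).
V2 /e/ – V3 /e/: just /f/ — single C goes to the following onset.
Result: kre.he.fe.
Classifying each syllable: /kre/ (open), /he/ (open), /fe/ (open).
Open syllables: 3.

3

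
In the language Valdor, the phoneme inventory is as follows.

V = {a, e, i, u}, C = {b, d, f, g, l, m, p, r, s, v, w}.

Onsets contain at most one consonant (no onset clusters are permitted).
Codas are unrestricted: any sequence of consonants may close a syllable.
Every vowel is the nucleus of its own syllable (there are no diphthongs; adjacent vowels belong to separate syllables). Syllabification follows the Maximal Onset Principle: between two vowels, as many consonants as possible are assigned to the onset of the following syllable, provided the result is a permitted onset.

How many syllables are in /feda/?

The vowels are e, a — 2 nuclei, so 2 syllables.

2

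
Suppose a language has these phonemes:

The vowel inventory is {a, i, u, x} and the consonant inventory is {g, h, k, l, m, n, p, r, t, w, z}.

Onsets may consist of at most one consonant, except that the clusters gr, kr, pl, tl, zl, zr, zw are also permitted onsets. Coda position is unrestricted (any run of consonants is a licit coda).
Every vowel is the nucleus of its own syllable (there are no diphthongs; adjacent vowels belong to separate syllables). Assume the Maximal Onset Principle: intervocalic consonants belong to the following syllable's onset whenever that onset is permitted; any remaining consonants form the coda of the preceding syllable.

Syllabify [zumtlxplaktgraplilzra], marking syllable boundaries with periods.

Vowels present: u, x, a, a, i, a; each is a nucleus, giving 6 syllables.
σ1/σ2 boundary: /mtl/; trying suffixes from longest down, /tl/ is the first permitted one, so coda /m/ | onset /tl/.
σ2/σ3 boundary: cluster /pl/ — /pl/ is itself a permitted onset, so the whole cluster goes right; preceding coda = ∅.
σ3/σ4 boundary: /ktgr/; trying suffixes from longest down, /gr/ is the first permitted one, so coda /kt/ | onset /gr/.
σ4/σ5 boundary: cluster /pl/ — /pl/ is itself a permitted onset, so the whole cluster goes right; preceding coda = ∅.
σ5/σ6 boundary: /lzr/ — longest licit onset from the right is /zr/, leaving /l/ as coda.

zum.tlx.plakt.gra.plil.zra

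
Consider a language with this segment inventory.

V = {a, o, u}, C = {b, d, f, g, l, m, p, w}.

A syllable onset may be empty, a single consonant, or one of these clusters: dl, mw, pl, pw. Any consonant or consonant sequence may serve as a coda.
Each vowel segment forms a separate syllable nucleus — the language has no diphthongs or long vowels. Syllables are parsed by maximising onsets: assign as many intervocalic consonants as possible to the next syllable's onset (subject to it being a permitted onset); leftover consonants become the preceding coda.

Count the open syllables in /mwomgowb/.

The vowels are o, o — 2 nuclei, so 2 syllables.
Between /o/ (V1) and /o/ (V2): /mg/ — longest licit onset from the right is /g/, leaving /m/ as coda.
So the parse is mwom.gowb.
Classifying each syllable: /mwom/ (closed), /gowb/ (closed).
Open syllables: 0.

0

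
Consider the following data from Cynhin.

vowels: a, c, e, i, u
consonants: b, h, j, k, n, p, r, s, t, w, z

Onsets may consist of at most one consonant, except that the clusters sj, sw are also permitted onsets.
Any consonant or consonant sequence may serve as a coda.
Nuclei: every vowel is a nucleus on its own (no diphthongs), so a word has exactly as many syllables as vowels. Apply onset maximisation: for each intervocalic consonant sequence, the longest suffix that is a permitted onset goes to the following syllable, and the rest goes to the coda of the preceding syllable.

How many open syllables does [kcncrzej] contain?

1

Vowels present: c, c, e; each is a nucleus, giving 3 syllables.
/c…c/ gap (V1→V2): just /n/ — single C goes to the following onset.
/c…e/ gap (V2→V3): /rz/ — longest licit onset from the right is /z/, leaving /r/ as coda.
So the parse is kc.ncr.zej.
Classifying each syllable: /kc/ (open), /ncr/ (closed), /zej/ (closed).
Open syllables: 1.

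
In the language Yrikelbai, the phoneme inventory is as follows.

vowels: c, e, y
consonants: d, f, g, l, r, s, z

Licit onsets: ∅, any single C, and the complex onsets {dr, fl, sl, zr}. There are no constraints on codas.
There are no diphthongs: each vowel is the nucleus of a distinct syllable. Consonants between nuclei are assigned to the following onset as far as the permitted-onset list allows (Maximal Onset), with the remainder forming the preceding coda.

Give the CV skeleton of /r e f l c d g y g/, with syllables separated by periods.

CV.CCVC.CVC

The vowels are e, c, y — 3 nuclei, so 3 syllables.
/e…c/ gap (V1→V2): /fl/ — entire cluster is a permitted onset → onset /fl/, coda ∅.
/c…y/ gap (V2→V3): cluster /dg/ — the longest permitted-onset suffix is /g/; onset = /g/, preceding coda = /d/.
Syllabification: re.flcd.gyg.
Mapping each syllable to C/V: /re/ → CV, /flcd/ → CCVC, /gyg/ → CVC.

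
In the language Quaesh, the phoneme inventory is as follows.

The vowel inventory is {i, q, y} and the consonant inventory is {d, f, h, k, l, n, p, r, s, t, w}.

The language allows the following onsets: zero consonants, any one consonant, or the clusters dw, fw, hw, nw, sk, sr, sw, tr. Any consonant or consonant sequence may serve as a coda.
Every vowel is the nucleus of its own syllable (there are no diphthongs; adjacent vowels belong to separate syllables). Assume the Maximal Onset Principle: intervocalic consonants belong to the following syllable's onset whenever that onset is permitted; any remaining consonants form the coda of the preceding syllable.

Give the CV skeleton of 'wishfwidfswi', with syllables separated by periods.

The vowels are i, i, i — 3 nuclei, so 3 syllables.
/i…i/ gap (V1→V2): cluster /shfw/ — the longest permitted-onset suffix is /fw/; onset = /fw/, preceding coda = /sh/.
/i…i/ gap (V2→V3): /dfsw/ — longest licit onset from the right is /sw/, leaving /df/ as coda.
Result: wish.fwidf.swi.
Mapping each syllable to C/V: /wish/ → CVCC, /fwidf/ → CCVCC, /swi/ → CCV.

CVCC.CCVCC.CCV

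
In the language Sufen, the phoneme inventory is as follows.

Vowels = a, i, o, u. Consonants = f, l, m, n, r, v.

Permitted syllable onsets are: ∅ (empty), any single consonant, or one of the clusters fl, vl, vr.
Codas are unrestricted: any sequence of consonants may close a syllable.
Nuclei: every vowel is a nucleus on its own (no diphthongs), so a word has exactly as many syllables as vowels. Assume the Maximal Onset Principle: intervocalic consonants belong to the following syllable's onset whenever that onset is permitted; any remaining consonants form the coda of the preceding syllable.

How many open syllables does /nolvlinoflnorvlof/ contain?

The vowels are o, i, o, o, o — 5 nuclei, so 5 syllables.
/o…i/ gap (V1→V2): /lvl/; trying suffixes from longest down, /vl/ is the first permitted one, so coda /l/ | onset /vl/.
/i…o/ gap (V2→V3): just /n/ — single C goes to the following onset.
/o…o/ gap (V3→V4): cluster /fln/ — the longest permitted-onset suffix is /n/; onset = /n/, preceding coda = /fl/.
/o…o/ gap (V4→V5): /rvl/ — longest licit onset from the right is /vl/, leaving /r/ as coda.
Putting it together: nol.vli.nofl.nor.vlof.
Classifying each syllable: /nol/ (closed), /vli/ (open), /nofl/ (closed), /nor/ (closed), /vlof/ (closed).
Open syllables: 1.

1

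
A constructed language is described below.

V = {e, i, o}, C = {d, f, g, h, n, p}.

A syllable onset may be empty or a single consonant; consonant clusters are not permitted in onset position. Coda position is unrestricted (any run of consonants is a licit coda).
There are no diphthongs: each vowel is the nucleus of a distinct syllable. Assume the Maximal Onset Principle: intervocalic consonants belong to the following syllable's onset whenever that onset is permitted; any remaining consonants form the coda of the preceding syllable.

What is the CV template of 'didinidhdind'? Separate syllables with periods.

CV.CV.CVCC.CVCC

Nuclei (vowels): i, i, i, i → 4 syllables.
V1 /i/ – V2 /i/: just /d/ — single C goes to the following onset.
V2 /i/ – V3 /i/: /n/ is a single consonant, so it becomes the next onset.
V3 /i/ – V4 /i/: /dhd/ splits as /dh/ + /d/ (/d/ is the longest suffix that is a licit onset).
So the parse is di.di.nidh.dind.
Mapping each syllable to C/V: /di/ → CV, /di/ → CV, /nidh/ → CVCC, /dind/ → CVCC.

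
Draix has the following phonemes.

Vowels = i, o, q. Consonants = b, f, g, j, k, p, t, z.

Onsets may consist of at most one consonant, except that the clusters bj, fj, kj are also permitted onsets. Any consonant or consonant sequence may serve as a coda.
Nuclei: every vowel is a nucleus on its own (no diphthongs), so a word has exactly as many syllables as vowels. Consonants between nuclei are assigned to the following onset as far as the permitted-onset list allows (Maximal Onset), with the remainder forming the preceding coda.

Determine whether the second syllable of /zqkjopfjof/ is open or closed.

closed

Nuclei (vowels): q, o, o → 3 syllables.
Between /q/ (V1) and /o/ (V2): cluster /kj/ — /kj/ is itself a permitted onset, so the whole cluster goes right; preceding coda = ∅.
Between /o/ (V2) and /o/ (V3): /pfj/; trying suffixes from longest down, /fj/ is the first permitted one, so coda /p/ | onset /fj/.
Result: zq.kjop.fjof.
Syllable 2 is /kjop/ with coda /p/, so it is closed.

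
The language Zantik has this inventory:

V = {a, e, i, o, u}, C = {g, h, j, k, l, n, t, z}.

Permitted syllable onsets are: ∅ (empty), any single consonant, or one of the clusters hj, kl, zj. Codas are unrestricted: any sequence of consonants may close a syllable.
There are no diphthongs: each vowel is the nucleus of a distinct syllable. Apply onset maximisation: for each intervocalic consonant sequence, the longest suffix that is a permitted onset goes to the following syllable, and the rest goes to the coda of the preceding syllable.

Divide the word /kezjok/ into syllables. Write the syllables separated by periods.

Vowels present: e, o; each is a nucleus, giving 2 syllables.
σ1/σ2 boundary: /zj/ is a licit onset in full, so it all attaches to the next syllable.

ke.zjok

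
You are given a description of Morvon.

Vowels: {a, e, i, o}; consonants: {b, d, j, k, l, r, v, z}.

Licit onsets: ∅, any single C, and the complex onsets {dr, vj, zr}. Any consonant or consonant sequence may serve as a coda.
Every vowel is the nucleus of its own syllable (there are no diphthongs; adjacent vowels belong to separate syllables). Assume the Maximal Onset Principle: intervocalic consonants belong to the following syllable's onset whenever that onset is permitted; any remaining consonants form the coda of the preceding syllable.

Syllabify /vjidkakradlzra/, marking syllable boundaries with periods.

vjid.kak.radl.zra

The vowels are i, a, a, a — 4 nuclei, so 4 syllables.
Between /i/ (V1) and /a/ (V2): /dk/; trying suffixes from longest down, /k/ is the first permitted one, so coda /d/ | onset /k/.
Between /a/ (V2) and /a/ (V3): /kr/; trying suffixes from longest down, /r/ is the first permitted one, so coda /k/ | onset /r/.
Between /a/ (V3) and /a/ (V4): /dlzr/ splits as /dl/ + /zr/ (/zr/ is the longest suffix that is a licit onset).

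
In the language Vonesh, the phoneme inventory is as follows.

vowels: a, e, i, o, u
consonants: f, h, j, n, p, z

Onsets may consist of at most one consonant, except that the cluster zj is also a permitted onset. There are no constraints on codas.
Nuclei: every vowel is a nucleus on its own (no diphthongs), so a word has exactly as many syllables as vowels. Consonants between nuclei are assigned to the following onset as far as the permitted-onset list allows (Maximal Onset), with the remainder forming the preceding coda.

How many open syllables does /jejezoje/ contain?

4

The vowels are e, e, o, e — 4 nuclei, so 4 syllables.
/e…e/ gap (V1→V2): just /j/ — single C goes to the following onset.
/e…o/ gap (V2→V3): /z/ → onset of the next syllable (single consonants are always licit onsets).
/o…e/ gap (V3→V4): /j/ is a single consonant, so it becomes the next onset.
So the parse is je.je.zo.je.
Classifying each syllable: /je/ (open), /je/ (open), /zo/ (open), /je/ (open).
Open syllables: 4.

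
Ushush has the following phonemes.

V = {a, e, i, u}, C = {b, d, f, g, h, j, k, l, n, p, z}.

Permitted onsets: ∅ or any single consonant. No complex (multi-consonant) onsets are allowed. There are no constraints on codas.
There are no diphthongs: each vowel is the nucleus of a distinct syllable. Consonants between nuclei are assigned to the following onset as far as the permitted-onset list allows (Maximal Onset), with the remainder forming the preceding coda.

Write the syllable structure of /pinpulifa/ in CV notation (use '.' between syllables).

CVC.CV.CV.CV

Vowels present: i, u, i, a; each is a nucleus, giving 4 syllables.
σ1/σ2 boundary: /np/ — longest licit onset from the right is /p/, leaving /n/ as coda.
σ2/σ3 boundary: /l/ → onset of the next syllable (single consonants are always licit onsets).
σ3/σ4 boundary: /f/ → onset of the next syllable (single consonants are always licit onsets).
So the parse is pin.pu.li.fa.
Mapping each syllable to C/V: /pin/ → CVC, /pu/ → CV, /li/ → CV, /fa/ → CV.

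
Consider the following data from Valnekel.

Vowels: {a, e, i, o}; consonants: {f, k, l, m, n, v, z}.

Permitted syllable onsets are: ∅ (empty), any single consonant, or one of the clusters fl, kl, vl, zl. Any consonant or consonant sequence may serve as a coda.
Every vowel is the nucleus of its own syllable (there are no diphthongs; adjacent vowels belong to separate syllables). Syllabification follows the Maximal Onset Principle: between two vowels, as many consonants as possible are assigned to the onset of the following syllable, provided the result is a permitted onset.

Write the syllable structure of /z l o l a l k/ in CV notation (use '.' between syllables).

CCV.CVCC

Vowels present: o, a; each is a nucleus, giving 2 syllables.
σ1/σ2 boundary: /l/ → onset of the next syllable (single consonants are always licit onsets).
So the parse is zlo.lalk.
Mapping each syllable to C/V: /zlo/ → CCV, /lalk/ → CVCC.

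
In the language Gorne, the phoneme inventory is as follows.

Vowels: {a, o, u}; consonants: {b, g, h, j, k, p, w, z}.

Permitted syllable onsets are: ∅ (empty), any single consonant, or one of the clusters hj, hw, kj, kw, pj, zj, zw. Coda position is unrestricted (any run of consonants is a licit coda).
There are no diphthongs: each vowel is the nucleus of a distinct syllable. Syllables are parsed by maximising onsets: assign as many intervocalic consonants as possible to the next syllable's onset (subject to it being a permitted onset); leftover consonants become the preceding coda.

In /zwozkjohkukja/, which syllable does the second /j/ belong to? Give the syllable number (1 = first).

4

The vowels are o, o, u, a — 4 nuclei, so 4 syllables.
Between /o/ (V1) and /o/ (V2): /zkj/ — longest licit onset from the right is /kj/, leaving /z/ as coda.
Between /o/ (V2) and /u/ (V3): /hk/; trying suffixes from longest down, /k/ is the first permitted one, so coda /h/ | onset /k/.
Between /u/ (V3) and /a/ (V4): cluster /kj/ — /kj/ is itself a permitted onset, so the whole cluster goes right; preceding coda = ∅.
Syllabification: zwoz.kjoh.ku.kja.
The second /j/ is in the onset of syllable 4 (/kja/).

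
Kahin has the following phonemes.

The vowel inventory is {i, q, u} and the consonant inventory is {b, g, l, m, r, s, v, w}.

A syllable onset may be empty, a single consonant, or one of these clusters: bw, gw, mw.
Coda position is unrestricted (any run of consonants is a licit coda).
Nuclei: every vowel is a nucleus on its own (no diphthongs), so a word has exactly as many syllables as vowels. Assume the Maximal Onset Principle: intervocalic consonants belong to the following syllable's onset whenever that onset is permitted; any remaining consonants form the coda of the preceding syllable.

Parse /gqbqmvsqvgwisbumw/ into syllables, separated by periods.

The vowels are q, q, q, i, u — 5 nuclei, so 5 syllables.
V1 /q/ – V2 /q/: /b/ → onset of the next syllable (single consonants are always licit onsets).
V2 /q/ – V3 /q/: /mvs/ splits as /mv/ + /s/ (/s/ is the longest suffix that is a licit onset).
V3 /q/ – V4 /i/: /vgw/ splits as /v/ + /gw/ (/gw/ is the longest suffix that is a licit onset).
V4 /i/ – V5 /u/: cluster /sb/ — the longest permitted-onset suffix is /b/; onset = /b/, preceding coda = /s/.

gq.bqmv.sqv.gwis.bumw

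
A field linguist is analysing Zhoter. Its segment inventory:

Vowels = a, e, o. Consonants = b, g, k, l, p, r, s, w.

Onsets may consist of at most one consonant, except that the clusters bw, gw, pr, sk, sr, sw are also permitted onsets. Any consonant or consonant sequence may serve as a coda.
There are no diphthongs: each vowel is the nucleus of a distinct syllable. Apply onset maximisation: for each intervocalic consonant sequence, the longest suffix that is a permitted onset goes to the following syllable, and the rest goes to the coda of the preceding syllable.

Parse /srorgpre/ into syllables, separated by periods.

srorg.pre

Nuclei (vowels): o, e → 2 syllables.
/o…e/ gap (V1→V2): /rgpr/ splits as /rg/ + /pr/ (/pr/ is the longest suffix that is a licit onset).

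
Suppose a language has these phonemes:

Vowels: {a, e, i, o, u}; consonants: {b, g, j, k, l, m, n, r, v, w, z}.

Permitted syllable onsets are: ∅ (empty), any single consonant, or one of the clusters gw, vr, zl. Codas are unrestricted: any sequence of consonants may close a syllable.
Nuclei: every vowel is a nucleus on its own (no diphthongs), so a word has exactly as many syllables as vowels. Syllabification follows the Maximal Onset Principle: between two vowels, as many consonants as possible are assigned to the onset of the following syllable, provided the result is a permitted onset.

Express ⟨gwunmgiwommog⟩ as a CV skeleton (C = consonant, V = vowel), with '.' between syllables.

CCVCC.CV.CVC.CVC

Nuclei (vowels): u, i, o, o → 4 syllables.
Between /u/ (V1) and /i/ (V2): /nmg/ — longest licit onset from the right is /g/, leaving /nm/ as coda.
Between /i/ (V2) and /o/ (V3): /w/ is a single consonant, so it becomes the next onset.
Between /o/ (V3) and /o/ (V4): cluster /mm/ — the longest permitted-onset suffix is /m/; onset = /m/, preceding coda = /m/.
So the parse is gwunm.gi.wom.mog.
Mapping each syllable to C/V: /gwunm/ → CCVCC, /gi/ → CV, /wom/ → CVC, /mog/ → CVC.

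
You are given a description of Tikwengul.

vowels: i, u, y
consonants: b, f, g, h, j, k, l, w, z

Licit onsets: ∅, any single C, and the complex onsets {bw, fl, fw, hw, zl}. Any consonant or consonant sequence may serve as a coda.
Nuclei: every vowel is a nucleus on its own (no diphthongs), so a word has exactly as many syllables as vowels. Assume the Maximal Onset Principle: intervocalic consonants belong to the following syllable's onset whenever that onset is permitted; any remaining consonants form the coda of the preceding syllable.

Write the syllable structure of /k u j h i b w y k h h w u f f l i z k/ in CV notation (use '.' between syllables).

CVC.CV.CCVCC.CCVC.CCVCC

Nuclei (vowels): u, i, y, u, i → 5 syllables.
/u…i/ gap (V1→V2): cluster /jh/ — the longest permitted-onset suffix is /h/; onset = /h/, preceding coda = /j/.
/i…y/ gap (V2→V3): /bw/ — entire cluster is a permitted onset → onset /bw/, coda ∅.
/y…u/ gap (V3→V4): /khhw/ — longest licit onset from the right is /hw/, leaving /kh/ as coda.
/u…i/ gap (V4→V5): /ffl/ splits as /f/ + /fl/ (/fl/ is the longest suffix that is a licit onset).
Result: kuj.hi.bwykh.hwuf.flizk.
Mapping each syllable to C/V: /kuj/ → CVC, /hi/ → CV, /bwykh/ → CCVCC, /hwuf/ → CCVC, /flizk/ → CCVCC.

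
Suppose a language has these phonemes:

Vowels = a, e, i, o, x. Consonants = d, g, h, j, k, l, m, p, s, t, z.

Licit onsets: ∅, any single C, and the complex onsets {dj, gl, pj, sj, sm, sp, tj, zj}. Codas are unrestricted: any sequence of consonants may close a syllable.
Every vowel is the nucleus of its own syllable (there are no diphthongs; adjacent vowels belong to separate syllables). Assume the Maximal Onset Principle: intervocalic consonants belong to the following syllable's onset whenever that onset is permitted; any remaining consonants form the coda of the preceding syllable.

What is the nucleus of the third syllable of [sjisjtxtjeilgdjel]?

e

The vowels are i, x, e, i, e — 5 nuclei, so 5 syllables.
The third nucleus (vowel 3 from the left) is /e/.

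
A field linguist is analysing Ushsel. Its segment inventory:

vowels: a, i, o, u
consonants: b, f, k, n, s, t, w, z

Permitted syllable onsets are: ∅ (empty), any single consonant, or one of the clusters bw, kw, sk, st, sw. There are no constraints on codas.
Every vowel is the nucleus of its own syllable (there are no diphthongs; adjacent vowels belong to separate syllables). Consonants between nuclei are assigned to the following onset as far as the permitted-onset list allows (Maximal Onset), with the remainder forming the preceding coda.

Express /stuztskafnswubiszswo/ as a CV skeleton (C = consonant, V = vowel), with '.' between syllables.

Nuclei (vowels): u, a, u, i, o → 5 syllables.
σ1/σ2 boundary: cluster /ztsk/ — the longest permitted-onset suffix is /sk/; onset = /sk/, preceding coda = /zt/.
σ2/σ3 boundary: /fnsw/ splits as /fn/ + /sw/ (/sw/ is the longest suffix that is a licit onset).
σ3/σ4 boundary: /b/ is a single consonant, so it becomes the next onset.
σ4/σ5 boundary: /szsw/ — longest licit onset from the right is /sw/, leaving /sz/ as coda.
So the parse is stuzt.skafn.swu.bisz.swo.
Mapping each syllable to C/V: /stuzt/ → CCVCC, /skafn/ → CCVCC, /swu/ → CCV, /bisz/ → CVCC, /swo/ → CCV.

CCVCC.CCVCC.CCV.CVCC.CCV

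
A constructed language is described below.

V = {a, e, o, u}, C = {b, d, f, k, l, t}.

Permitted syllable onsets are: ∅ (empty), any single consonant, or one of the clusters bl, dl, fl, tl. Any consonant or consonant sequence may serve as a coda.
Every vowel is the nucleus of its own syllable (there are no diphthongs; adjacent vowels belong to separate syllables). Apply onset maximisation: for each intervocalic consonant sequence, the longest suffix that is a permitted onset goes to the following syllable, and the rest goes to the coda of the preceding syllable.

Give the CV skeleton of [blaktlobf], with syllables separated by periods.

CCVC.CCVCC

The vowels are a, o — 2 nuclei, so 2 syllables.
V1 /a/ – V2 /o/: cluster /ktl/ — the longest permitted-onset suffix is /tl/; onset = /tl/, preceding coda = /k/.
Syllabification: blak.tlobf.
Mapping each syllable to C/V: /blak/ → CCVC, /tlobf/ → CCVCC.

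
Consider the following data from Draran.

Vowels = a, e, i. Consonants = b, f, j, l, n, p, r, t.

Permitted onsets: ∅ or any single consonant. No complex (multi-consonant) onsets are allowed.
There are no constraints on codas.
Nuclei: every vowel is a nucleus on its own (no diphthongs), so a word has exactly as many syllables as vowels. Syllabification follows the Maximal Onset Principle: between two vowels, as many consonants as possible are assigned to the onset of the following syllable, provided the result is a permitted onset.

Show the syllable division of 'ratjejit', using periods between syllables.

rat.je.jit

Vowels present: a, e, i; each is a nucleus, giving 3 syllables.
σ1/σ2 boundary: /tj/; trying suffixes from longest down, /j/ is the first permitted one, so coda /t/ | onset /j/.
σ2/σ3 boundary: /j/ is a single consonant, so it becomes the next onset.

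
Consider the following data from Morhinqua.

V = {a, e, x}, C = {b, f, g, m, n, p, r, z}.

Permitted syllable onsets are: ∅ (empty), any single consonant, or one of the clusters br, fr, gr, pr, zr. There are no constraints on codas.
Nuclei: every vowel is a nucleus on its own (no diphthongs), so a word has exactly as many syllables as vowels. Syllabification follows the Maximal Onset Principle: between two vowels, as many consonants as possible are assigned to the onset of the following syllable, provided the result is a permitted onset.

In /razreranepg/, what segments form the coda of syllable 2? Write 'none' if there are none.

Vowels present: a, e, a, e; each is a nucleus, giving 4 syllables.
σ1/σ2 boundary: /zr/ — entire cluster is a permitted onset → onset /zr/, coda ∅.
σ2/σ3 boundary: /r/ is a single consonant, so it becomes the next onset.
σ3/σ4 boundary: just /n/ — single C goes to the following onset.
Syllabification: ra.zre.ra.nepg.
Syllable 2 is /zre/: onset /zr/, nucleus /e/, coda ∅.

none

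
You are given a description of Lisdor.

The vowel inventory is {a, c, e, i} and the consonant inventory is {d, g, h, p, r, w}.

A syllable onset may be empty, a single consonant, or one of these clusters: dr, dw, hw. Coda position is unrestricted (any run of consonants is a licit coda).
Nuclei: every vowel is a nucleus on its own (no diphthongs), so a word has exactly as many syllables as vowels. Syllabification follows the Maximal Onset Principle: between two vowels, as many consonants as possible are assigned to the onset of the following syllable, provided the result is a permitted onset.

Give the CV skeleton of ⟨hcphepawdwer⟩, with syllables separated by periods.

The vowels are c, e, a, e — 4 nuclei, so 4 syllables.
Between /c/ (V1) and /e/ (V2): /ph/ — longest licit onset from the right is /h/, leaving /p/ as coda.
Between /e/ (V2) and /a/ (V3): /p/ → onset of the next syllable (single consonants are always licit onsets).
Between /a/ (V3) and /e/ (V4): cluster /wdw/ — the longest permitted-onset suffix is /dw/; onset = /dw/, preceding coda = /w/.
Syllabification: hcp.he.paw.dwer.
Mapping each syllable to C/V: /hcp/ → CVC, /he/ → CV, /paw/ → CVC, /dwer/ → CCVC.

CVC.CV.CVC.CCVC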